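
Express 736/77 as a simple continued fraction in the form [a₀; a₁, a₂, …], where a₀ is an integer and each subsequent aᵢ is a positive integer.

736 = 9·77 + 43, so a_0 = 9
77 = 1·43 + 34, so a_1 = 1
43 = 1·34 + 9, so a_2 = 1
34 = 3·9 + 7, so a_3 = 3
9 = 1·7 + 2, so a_4 = 1
7 = 3·2 + 1, so a_5 = 3
2 = 2·1 + 0, so a_6 = 2

[9; 1, 1, 3, 1, 3, 2]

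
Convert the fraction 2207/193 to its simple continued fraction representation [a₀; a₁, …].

Apply division with remainder until the remainder is 0:
2207 = 11·193 + 84, so a_0 = 11
193 = 2·84 + 25, so a_1 = 2
84 = 3·25 + 9, so a_2 = 3
25 = 2·9 + 7, so a_3 = 2
9 = 1·7 + 2, so a_4 = 1
7 = 3·2 + 1, so a_5 = 3
2 = 2·1 + 0, so a_6 = 2

[11; 2, 3, 2, 1, 3, 2]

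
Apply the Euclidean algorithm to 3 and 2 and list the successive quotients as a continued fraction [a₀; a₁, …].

Run the Euclidean algorithm, recording each quotient:
3 = 1·2 + 1, so a_0 = 1
2 = 2·1 + 0, so a_1 = 2

[1; 2]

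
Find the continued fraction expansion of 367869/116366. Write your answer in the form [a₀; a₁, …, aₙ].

[3; 6, 5, 52, 1, 2, 11, 2]

367869 = 3·116366 + 18771, so a_0 = 3
116366 = 6·18771 + 3740, so a_1 = 6
18771 = 5·3740 + 71, so a_2 = 5
3740 = 52·71 + 48, so a_3 = 52
71 = 1·48 + 23, so a_4 = 1
48 = 2·23 + 2, so a_5 = 2
23 = 11·2 + 1, so a_6 = 11
2 = 2·1 + 0, so a_7 = 2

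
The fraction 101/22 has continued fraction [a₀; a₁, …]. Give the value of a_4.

⌊101/22⌋ = 4, remainder 13
⌊22/13⌋ = 1, remainder 9
⌊13/9⌋ = 1, remainder 4
⌊9/4⌋ = 2, remainder 1
⌊4/1⌋ = 4, remainder 0

4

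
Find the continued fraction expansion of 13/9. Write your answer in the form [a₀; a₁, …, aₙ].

Run the Euclidean algorithm, recording each quotient:
13 = 1·9 + 4, so a_0 = 1
9 = 2·4 + 1, so a_1 = 2
4 = 4·1 + 0, so a_2 = 4

[1; 2, 4]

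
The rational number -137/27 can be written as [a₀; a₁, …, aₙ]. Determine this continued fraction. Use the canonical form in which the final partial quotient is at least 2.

Run the Euclidean algorithm, recording each quotient:
⌊-137/27⌋ = -6, remainder 25
⌊27/25⌋ = 1, remainder 2
⌊25/2⌋ = 12, remainder 1
⌊2/1⌋ = 2, remainder 0

[-6; 1, 12, 2]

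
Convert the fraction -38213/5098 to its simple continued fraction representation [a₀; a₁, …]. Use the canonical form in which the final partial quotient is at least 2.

⌊-38213/5098⌋ = -8, remainder 2571
⌊5098/2571⌋ = 1, remainder 2527
⌊2571/2527⌋ = 1, remainder 44
⌊2527/44⌋ = 57, remainder 19
⌊44/19⌋ = 2, remainder 6
⌊19/6⌋ = 3, remainder 1
⌊6/1⌋ = 6, remainder 0

[-8; 1, 1, 57, 2, 3, 6]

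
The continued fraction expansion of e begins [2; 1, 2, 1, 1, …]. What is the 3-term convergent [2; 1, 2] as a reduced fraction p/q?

8/3

Use the convergent recurrence hₖ = aₖ·hₖ₋₁ + hₖ₋₂ (and likewise for the denominators kₖ):
a_0 = 2: 2/1
a_1 = 1: 3/1
a_2 = 2: 8/3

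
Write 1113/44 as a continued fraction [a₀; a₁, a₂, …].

[25; 3, 2, 1, 1, 2]

Run the Euclidean algorithm, recording each quotient:
1113 = 25·44 + 13, so a_0 = 25
44 = 3·13 + 5, so a_1 = 3
13 = 2·5 + 3, so a_2 = 2
5 = 1·3 + 2, so a_3 = 1
3 = 1·2 + 1, so a_4 = 1
2 = 2·1 + 0, so a_5 = 2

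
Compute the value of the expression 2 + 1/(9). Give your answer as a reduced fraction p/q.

19/9

Work from the innermost term outward:
Start with 9.
2 + 1/(9/1) = 2 + 1/9 = 19/9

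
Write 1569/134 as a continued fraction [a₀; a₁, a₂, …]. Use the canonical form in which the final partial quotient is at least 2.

[11; 1, 2, 2, 3, 2, 2]

1569 = 11·134 + 95, so a_0 = 11
134 = 1·95 + 39, so a_1 = 1
95 = 2·39 + 17, so a_2 = 2
39 = 2·17 + 5, so a_3 = 2
17 = 3·5 + 2, so a_4 = 3
5 = 2·2 + 1, so a_5 = 2
2 = 2·1 + 0, so a_6 = 2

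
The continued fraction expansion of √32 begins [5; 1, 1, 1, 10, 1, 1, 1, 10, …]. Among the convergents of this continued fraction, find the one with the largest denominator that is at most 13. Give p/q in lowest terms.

17/3

List convergents until the denominator exceeds the bound:
a_0 = 5: 5/1  (≤ bound)
a_1 = 1: 6/1  (≤ bound)
a_2 = 1: 11/2  (≤ bound)
a_3 = 1: 17/3  (≤ bound)
a_4 = 10: 181/32  (> 13, stop)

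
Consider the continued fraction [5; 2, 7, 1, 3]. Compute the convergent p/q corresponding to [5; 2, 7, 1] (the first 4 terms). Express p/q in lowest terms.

93/17

a_0 = 5: 5/1
a_1 = 2: 11/2
a_2 = 7: 82/15
a_3 = 1: 93/17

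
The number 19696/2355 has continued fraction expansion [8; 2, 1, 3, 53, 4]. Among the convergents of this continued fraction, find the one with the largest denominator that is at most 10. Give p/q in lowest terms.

List convergents until the denominator exceeds the bound:
a_0 = 8: 8/1  (≤ bound)
a_1 = 2: 17/2  (≤ bound)
a_2 = 1: 25/3  (≤ bound)
a_3 = 3: 92/11  (> 10, stop)

25/3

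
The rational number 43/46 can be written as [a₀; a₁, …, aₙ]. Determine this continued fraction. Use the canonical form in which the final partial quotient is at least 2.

[0; 1, 14, 3]

43 ÷ 46 → quotient 0, remainder 43
46 ÷ 43 → quotient 1, remainder 3
43 ÷ 3 → quotient 14, remainder 1
3 ÷ 1 → quotient 3, remainder 0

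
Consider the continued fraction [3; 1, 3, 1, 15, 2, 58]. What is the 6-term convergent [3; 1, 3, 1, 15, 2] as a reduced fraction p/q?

Build up convergents one term at a time:
a_0 = 3: 3/1
a_1 = 1: 4/1
a_2 = 3: 15/4
a_3 = 1: 19/5
a_4 = 15: 300/79
a_5 = 2: 619/163

619/163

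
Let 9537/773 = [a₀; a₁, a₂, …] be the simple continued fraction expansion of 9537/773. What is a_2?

1

⌊9537/773⌋ = 12, remainder 261
⌊773/261⌋ = 2, remainder 251
⌊261/251⌋ = 1, remainder 10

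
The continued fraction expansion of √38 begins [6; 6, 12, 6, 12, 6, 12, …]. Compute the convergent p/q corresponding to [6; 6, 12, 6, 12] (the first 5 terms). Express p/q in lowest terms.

33294/5401

Start with 12.
6 + 1/(12/1) = 6 + 1/12 = 73/12
12 + 1/(73/12) = 12 + 12/73 = 888/73
6 + 1/(888/73) = 6 + 73/888 = 5401/888
6 + 1/(5401/888) = 6 + 888/5401 = 33294/5401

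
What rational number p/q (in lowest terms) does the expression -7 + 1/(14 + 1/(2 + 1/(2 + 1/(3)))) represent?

-1698/245

Start with 3.
2 + 1/(3/1) = 2 + 1/3 = 7/3
2 + 1/(7/3) = 2 + 3/7 = 17/7
14 + 1/(17/7) = 14 + 7/17 = 245/17
-7 + 1/(245/17) = -7 + 17/245 = -1698/245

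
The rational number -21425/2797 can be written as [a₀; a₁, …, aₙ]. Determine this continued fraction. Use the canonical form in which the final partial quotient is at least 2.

⌊-21425/2797⌋ = -8, remainder 951
⌊2797/951⌋ = 2, remainder 895
⌊951/895⌋ = 1, remainder 56
⌊895/56⌋ = 15, remainder 55
⌊56/55⌋ = 1, remainder 1
⌊55/1⌋ = 55, remainder 0

[-8; 2, 1, 15, 1, 55]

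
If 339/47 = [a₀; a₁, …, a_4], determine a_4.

Run the Euclidean algorithm, recording each quotient:
339 = 7·47 + 10, so a_0 = 7
47 = 4·10 + 7, so a_1 = 4
10 = 1·7 + 3, so a_2 = 1
7 = 2·3 + 1, so a_3 = 2
3 = 3·1 + 0, so a_4 = 3

3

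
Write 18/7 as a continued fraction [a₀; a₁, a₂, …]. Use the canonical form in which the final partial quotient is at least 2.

18 ÷ 7 → quotient 2, remainder 4
7 ÷ 4 → quotient 1, remainder 3
4 ÷ 3 → quotient 1, remainder 1
3 ÷ 1 → quotient 3, remainder 0

[2; 1, 1, 3]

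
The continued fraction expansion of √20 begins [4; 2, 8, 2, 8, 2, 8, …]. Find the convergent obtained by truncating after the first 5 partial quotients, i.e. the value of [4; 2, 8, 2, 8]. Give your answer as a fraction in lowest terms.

Collapse the nested fraction from the inside out:
Start with 8.
2 + 1/(8/1) = 2 + 1/8 = 17/8
8 + 1/(17/8) = 8 + 8/17 = 144/17
2 + 1/(144/17) = 2 + 17/144 = 305/144
4 + 1/(305/144) = 4 + 144/305 = 1364/305

1364/305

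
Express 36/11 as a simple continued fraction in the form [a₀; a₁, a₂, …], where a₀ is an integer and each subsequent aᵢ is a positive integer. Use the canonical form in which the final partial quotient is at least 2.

Run the Euclidean algorithm, recording each quotient:
36 ÷ 11 → quotient 3, remainder 3
11 ÷ 3 → quotient 3, remainder 2
3 ÷ 2 → quotient 1, remainder 1
2 ÷ 1 → quotient 2, remainder 0

[3; 3, 1, 2]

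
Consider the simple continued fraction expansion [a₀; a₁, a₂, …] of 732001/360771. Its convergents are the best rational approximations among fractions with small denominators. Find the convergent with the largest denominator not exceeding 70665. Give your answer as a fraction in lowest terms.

141865/69919

List convergents until the denominator exceeds the bound:
a_0 = 2: 2/1  (≤ bound)
a_1 = 34: 69/34  (≤ bound)
a_2 = 2: 140/69  (≤ bound)
a_3 = 40: 5669/2794  (≤ bound)
a_4 = 25: 141865/69919  (≤ bound)
a_5 = 1: 147534/72713  (> 70665, stop)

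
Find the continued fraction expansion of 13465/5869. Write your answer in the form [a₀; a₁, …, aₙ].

[2; 3, 2, 1, 1, 24, 14]

13465 ÷ 5869 → quotient 2, remainder 1727
5869 ÷ 1727 → quotient 3, remainder 688
1727 ÷ 688 → quotient 2, remainder 351
688 ÷ 351 → quotient 1, remainder 337
351 ÷ 337 → quotient 1, remainder 14
337 ÷ 14 → quotient 24, remainder 1
14 ÷ 1 → quotient 14, remainder 0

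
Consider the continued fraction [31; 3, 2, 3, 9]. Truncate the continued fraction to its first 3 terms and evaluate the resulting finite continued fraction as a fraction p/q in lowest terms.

219/7

Starting at the tail and folding back:
Start with 2.
3 + 1/(2/1) = 3 + 1/2 = 7/2
31 + 1/(7/2) = 31 + 2/7 = 219/7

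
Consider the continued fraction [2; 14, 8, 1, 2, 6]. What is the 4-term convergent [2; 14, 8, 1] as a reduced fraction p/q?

Use the convergent recurrence hₖ = aₖ·hₖ₋₁ + hₖ₋₂ (and likewise for the denominators kₖ):
a_0 = 2: 2/1
a_1 = 14: 29/14
a_2 = 8: 234/113
a_3 = 1: 263/127

263/127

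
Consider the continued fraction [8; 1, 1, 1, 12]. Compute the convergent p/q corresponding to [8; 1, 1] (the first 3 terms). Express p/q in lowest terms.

17/2

Start with 1.
1 + 1/(1/1) = 1 + 1/1 = 2/1
8 + 1/(2/1) = 8 + 1/2 = 17/2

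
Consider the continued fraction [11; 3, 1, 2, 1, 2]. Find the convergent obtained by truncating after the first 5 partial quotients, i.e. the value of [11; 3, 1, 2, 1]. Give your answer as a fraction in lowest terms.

Start with 1.
2 + 1/(1/1) = 2 + 1/1 = 3/1
1 + 1/(3/1) = 1 + 1/3 = 4/3
3 + 1/(4/3) = 3 + 3/4 = 15/4
11 + 1/(15/4) = 11 + 4/15 = 169/15

169/15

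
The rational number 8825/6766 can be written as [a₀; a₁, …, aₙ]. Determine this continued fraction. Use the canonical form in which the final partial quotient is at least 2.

[1; 3, 3, 2, 58, 2, 2]

Repeatedly divide and take the remainder:
8825 = 1·6766 + 2059, so a_0 = 1
6766 = 3·2059 + 589, so a_1 = 3
2059 = 3·589 + 292, so a_2 = 3
589 = 2·292 + 5, so a_3 = 2
292 = 58·5 + 2, so a_4 = 58
5 = 2·2 + 1, so a_5 = 2
2 = 2·1 + 0, so a_6 = 2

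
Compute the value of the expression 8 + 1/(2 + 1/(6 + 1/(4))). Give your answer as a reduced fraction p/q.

Compute successive convergents:
a_0 = 8: 8/1
a_1 = 2: 17/2
a_2 = 6: 110/13
a_3 = 4: 457/54

457/54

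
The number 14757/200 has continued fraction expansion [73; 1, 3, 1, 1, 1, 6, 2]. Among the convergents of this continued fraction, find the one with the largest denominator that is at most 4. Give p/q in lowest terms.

295/4

List convergents until the denominator exceeds the bound:
a_0 = 73: 73/1  (≤ bound)
a_1 = 1: 74/1  (≤ bound)
a_2 = 3: 295/4  (≤ bound)
a_3 = 1: 369/5  (> 4, stop)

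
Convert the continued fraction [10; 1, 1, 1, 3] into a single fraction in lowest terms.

Start with 3.
1 + 1/(3/1) = 1 + 1/3 = 4/3
1 + 1/(4/3) = 1 + 3/4 = 7/4
1 + 1/(7/4) = 1 + 4/7 = 11/7
10 + 1/(11/7) = 10 + 7/11 = 117/11

117/11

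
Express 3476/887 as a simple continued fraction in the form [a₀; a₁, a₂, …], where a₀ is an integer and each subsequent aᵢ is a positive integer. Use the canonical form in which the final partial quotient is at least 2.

⌊3476/887⌋ = 3, remainder 815
⌊887/815⌋ = 1, remainder 72
⌊815/72⌋ = 11, remainder 23
⌊72/23⌋ = 3, remainder 3
⌊23/3⌋ = 7, remainder 2
⌊3/2⌋ = 1, remainder 1
⌊2/1⌋ = 2, remainder 0

[3; 1, 11, 3, 7, 1, 2]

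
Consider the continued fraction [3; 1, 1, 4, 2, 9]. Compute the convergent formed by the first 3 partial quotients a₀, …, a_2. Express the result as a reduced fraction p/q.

7/2

Use the convergent recurrence hₖ = aₖ·hₖ₋₁ + hₖ₋₂ (and likewise for the denominators kₖ):
a_0 = 3: 3/1
a_1 = 1: 4/1
a_2 = 1: 7/2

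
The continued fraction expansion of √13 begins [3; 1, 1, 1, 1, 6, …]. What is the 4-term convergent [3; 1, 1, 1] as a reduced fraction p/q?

Start with 1.
1 + 1/(1/1) = 1 + 1/1 = 2/1
1 + 1/(2/1) = 1 + 1/2 = 3/2
3 + 1/(3/2) = 3 + 2/3 = 11/3

11/3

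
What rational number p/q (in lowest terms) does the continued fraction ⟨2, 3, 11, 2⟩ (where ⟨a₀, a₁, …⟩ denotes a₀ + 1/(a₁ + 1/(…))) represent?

165/71

a_0 = 2: 2/1
a_1 = 3: 7/3
a_2 = 11: 79/34
a_3 = 2: 165/71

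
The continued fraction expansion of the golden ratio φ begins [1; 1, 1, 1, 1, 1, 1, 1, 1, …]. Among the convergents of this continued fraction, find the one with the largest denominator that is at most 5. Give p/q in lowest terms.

List convergents until the denominator exceeds the bound:
a_0 = 1: 1/1  (≤ bound)
a_1 = 1: 2/1  (≤ bound)
a_2 = 1: 3/2  (≤ bound)
a_3 = 1: 5/3  (≤ bound)
a_4 = 1: 8/5  (≤ bound)
a_5 = 1: 13/8  (> 5, stop)

8/5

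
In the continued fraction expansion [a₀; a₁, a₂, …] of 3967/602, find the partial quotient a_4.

3

3967 ÷ 602 → quotient 6, remainder 355
602 ÷ 355 → quotient 1, remainder 247
355 ÷ 247 → quotient 1, remainder 108
247 ÷ 108 → quotient 2, remainder 31
108 ÷ 31 → quotient 3, remainder 15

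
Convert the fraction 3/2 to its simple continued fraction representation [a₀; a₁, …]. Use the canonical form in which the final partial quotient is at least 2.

[1; 2]

3 ÷ 2 → quotient 1, remainder 1
2 ÷ 1 → quotient 2, remainder 0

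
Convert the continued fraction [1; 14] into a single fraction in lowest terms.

a_0 = 1: 1/1
a_1 = 14: 15/14

15/14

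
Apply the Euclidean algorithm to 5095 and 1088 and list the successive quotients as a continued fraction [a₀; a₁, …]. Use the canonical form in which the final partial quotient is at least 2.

[4; 1, 2, 6, 1, 1, 26]

5095 ÷ 1088 → quotient 4, remainder 743
1088 ÷ 743 → quotient 1, remainder 345
743 ÷ 345 → quotient 2, remainder 53
345 ÷ 53 → quotient 6, remainder 27
53 ÷ 27 → quotient 1, remainder 26
27 ÷ 26 → quotient 1, remainder 1
26 ÷ 1 → quotient 26, remainder 0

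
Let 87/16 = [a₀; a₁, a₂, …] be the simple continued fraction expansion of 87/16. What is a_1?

2

Repeatedly divide and take the remainder:
⌊87/16⌋ = 5, remainder 7
⌊16/7⌋ = 2, remainder 2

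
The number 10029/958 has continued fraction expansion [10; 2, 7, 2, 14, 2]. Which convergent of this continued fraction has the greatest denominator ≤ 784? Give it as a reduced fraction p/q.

a_0 = 10: 10/1  (≤ bound)
a_1 = 2: 21/2  (≤ bound)
a_2 = 7: 157/15  (≤ bound)
a_3 = 2: 335/32  (≤ bound)
a_4 = 14: 4847/463  (≤ bound)
a_5 = 2: 10029/958  (> 784, stop)

4847/463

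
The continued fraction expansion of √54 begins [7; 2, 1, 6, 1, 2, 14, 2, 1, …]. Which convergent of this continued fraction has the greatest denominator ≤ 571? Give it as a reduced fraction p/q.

485/66

a_0 = 7: 7/1  (≤ bound)
a_1 = 2: 15/2  (≤ bound)
a_2 = 1: 22/3  (≤ bound)
a_3 = 6: 147/20  (≤ bound)
a_4 = 1: 169/23  (≤ bound)
a_5 = 2: 485/66  (≤ bound)
a_6 = 14: 6959/947  (> 571, stop)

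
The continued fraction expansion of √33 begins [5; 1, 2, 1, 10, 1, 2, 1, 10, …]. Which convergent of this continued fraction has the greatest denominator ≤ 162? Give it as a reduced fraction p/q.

787/137

a_0 = 5: 5/1  (≤ bound)
a_1 = 1: 6/1  (≤ bound)
a_2 = 2: 17/3  (≤ bound)
a_3 = 1: 23/4  (≤ bound)
a_4 = 10: 247/43  (≤ bound)
a_5 = 1: 270/47  (≤ bound)
a_6 = 2: 787/137  (≤ bound)
a_7 = 1: 1057/184  (> 162, stop)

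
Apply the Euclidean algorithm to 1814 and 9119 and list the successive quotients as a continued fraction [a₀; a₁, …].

[0; 5, 37, 49]

Apply division with remainder until the remainder is 0:
⌊1814/9119⌋ = 0, remainder 1814
⌊9119/1814⌋ = 5, remainder 49
⌊1814/49⌋ = 37, remainder 1
⌊49/1⌋ = 49, remainder 0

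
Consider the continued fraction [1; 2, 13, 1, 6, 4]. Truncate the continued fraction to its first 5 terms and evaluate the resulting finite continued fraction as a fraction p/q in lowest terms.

298/201

a_0 = 1: 1/1
a_1 = 2: 3/2
a_2 = 13: 40/27
a_3 = 1: 43/29
a_4 = 6: 298/201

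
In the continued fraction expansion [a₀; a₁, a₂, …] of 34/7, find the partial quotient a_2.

34 = 4·7 + 6, so a_0 = 4
7 = 1·6 + 1, so a_1 = 1
6 = 6·1 + 0, so a_2 = 6

6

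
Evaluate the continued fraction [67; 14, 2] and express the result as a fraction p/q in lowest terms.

Start with 2.
14 + 1/(2/1) = 14 + 1/2 = 29/2
67 + 1/(29/2) = 67 + 2/29 = 1945/29

1945/29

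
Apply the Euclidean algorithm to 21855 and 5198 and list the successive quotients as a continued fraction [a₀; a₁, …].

[4; 4, 1, 8, 11, 1, 2, 3]

Run the Euclidean algorithm, recording each quotient:
21855 ÷ 5198 → quotient 4, remainder 1063
5198 ÷ 1063 → quotient 4, remainder 946
1063 ÷ 946 → quotient 1, remainder 117
946 ÷ 117 → quotient 8, remainder 10
117 ÷ 10 → quotient 11, remainder 7
10 ÷ 7 → quotient 1, remainder 3
7 ÷ 3 → quotient 2, remainder 1
3 ÷ 1 → quotient 3, remainder 0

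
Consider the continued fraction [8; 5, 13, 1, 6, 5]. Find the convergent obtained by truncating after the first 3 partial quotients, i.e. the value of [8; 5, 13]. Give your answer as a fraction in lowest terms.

541/66

Start with 13.
5 + 1/(13/1) = 5 + 1/13 = 66/13
8 + 1/(66/13) = 8 + 13/66 = 541/66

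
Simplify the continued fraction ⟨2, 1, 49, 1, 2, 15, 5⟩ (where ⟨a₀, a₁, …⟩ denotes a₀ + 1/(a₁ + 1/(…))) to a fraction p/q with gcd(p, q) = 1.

Starting at the tail and folding back:
Start with 5.
15 + 1/(5/1) = 15 + 1/5 = 76/5
2 + 1/(76/5) = 2 + 5/76 = 157/76
1 + 1/(157/76) = 1 + 76/157 = 233/157
49 + 1/(233/157) = 49 + 157/233 = 11574/233
1 + 1/(11574/233) = 1 + 233/11574 = 11807/11574
2 + 1/(11807/11574) = 2 + 11574/11807 = 35188/11807

35188/11807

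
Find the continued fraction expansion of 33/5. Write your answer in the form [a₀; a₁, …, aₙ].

⌊33/5⌋ = 6, remainder 3
⌊5/3⌋ = 1, remainder 2
⌊3/2⌋ = 1, remainder 1
⌊2/1⌋ = 2, remainder 0

[6; 1, 1, 2]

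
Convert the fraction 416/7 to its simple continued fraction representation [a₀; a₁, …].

Run the Euclidean algorithm, recording each quotient:
416 ÷ 7 → quotient 59, remainder 3
7 ÷ 3 → quotient 2, remainder 1
3 ÷ 1 → quotient 3, remainder 0

[59; 2, 3]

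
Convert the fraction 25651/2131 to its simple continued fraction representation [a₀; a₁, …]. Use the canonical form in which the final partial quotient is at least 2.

Repeatedly divide and take the remainder:
25651 = 12·2131 + 79, so a_0 = 12
2131 = 26·79 + 77, so a_1 = 26
79 = 1·77 + 2, so a_2 = 1
77 = 38·2 + 1, so a_3 = 38
2 = 2·1 + 0, so a_4 = 2

[12; 26, 1, 38, 2]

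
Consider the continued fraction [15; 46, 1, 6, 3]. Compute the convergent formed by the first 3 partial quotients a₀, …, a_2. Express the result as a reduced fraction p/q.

706/47

Work from the innermost term outward:
Start with 1.
46 + 1/(1/1) = 46 + 1/1 = 47/1
15 + 1/(47/1) = 15 + 1/47 = 706/47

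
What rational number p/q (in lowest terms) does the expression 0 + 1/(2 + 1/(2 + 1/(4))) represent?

9/22

Start with 4.
2 + 1/(4/1) = 2 + 1/4 = 9/4
2 + 1/(9/4) = 2 + 4/9 = 22/9
0 + 1/(22/9) = 0 + 9/22 = 9/22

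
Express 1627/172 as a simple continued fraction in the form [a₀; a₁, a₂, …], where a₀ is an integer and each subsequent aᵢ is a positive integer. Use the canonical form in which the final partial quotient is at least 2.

[9; 2, 5, 1, 1, 1, 4]

⌊1627/172⌋ = 9, remainder 79
⌊172/79⌋ = 2, remainder 14
⌊79/14⌋ = 5, remainder 9
⌊14/9⌋ = 1, remainder 5
⌊9/5⌋ = 1, remainder 4
⌊5/4⌋ = 1, remainder 1
⌊4/1⌋ = 4, remainder 0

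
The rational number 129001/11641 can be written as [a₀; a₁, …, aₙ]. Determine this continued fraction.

[11; 12, 3, 1, 16, 4, 1, 2]

⌊129001/11641⌋ = 11, remainder 950
⌊11641/950⌋ = 12, remainder 241
⌊950/241⌋ = 3, remainder 227
⌊241/227⌋ = 1, remainder 14
⌊227/14⌋ = 16, remainder 3
⌊14/3⌋ = 4, remainder 2
⌊3/2⌋ = 1, remainder 1
⌊2/1⌋ = 2, remainder 0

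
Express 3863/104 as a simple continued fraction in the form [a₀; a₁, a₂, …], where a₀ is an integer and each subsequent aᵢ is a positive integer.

Apply division with remainder until the remainder is 0:
3863 = 37·104 + 15, so a_0 = 37
104 = 6·15 + 14, so a_1 = 6
15 = 1·14 + 1, so a_2 = 1
14 = 14·1 + 0, so a_3 = 14

[37; 6, 1, 14]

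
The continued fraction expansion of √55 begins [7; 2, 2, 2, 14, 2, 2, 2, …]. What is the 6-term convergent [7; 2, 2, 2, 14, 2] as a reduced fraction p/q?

Build up convergents one term at a time:
a_0 = 7: 7/1
a_1 = 2: 15/2
a_2 = 2: 37/5
a_3 = 2: 89/12
a_4 = 14: 1283/173
a_5 = 2: 2655/358

2655/358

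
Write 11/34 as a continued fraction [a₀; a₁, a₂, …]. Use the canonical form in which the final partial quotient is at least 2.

[0; 3, 11]

Apply division with remainder until the remainder is 0:
11 ÷ 34 → quotient 0, remainder 11
34 ÷ 11 → quotient 3, remainder 1
11 ÷ 1 → quotient 11, remainder 0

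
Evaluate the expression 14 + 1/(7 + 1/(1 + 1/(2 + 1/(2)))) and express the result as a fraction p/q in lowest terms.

a_0 = 14: 14/1
a_1 = 7: 99/7
a_2 = 1: 113/8
a_3 = 2: 325/23
a_4 = 2: 763/54

763/54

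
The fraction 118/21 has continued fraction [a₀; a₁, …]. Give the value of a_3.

1

Apply division with remainder until the remainder is 0:
118 ÷ 21 → quotient 5, remainder 13
21 ÷ 13 → quotient 1, remainder 8
13 ÷ 8 → quotient 1, remainder 5
8 ÷ 5 → quotient 1, remainder 3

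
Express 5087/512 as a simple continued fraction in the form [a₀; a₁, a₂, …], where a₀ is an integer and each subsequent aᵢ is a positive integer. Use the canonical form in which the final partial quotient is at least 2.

[9; 1, 14, 1, 1, 16]

5087 ÷ 512 → quotient 9, remainder 479
512 ÷ 479 → quotient 1, remainder 33
479 ÷ 33 → quotient 14, remainder 17
33 ÷ 17 → quotient 1, remainder 16
17 ÷ 16 → quotient 1, remainder 1
16 ÷ 1 → quotient 16, remainder 0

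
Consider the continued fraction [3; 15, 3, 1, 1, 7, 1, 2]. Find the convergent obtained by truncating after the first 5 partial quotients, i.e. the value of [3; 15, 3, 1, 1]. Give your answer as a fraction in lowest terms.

328/107

Collapse the nested fraction from the inside out:
Start with 1.
1 + 1/(1/1) = 1 + 1/1 = 2/1
3 + 1/(2/1) = 3 + 1/2 = 7/2
15 + 1/(7/2) = 15 + 2/7 = 107/7
3 + 1/(107/7) = 3 + 7/107 = 328/107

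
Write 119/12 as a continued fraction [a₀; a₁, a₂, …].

[9; 1, 11]

Apply division with remainder until the remainder is 0:
119 ÷ 12 → quotient 9, remainder 11
12 ÷ 11 → quotient 1, remainder 1
11 ÷ 1 → quotient 11, remainder 0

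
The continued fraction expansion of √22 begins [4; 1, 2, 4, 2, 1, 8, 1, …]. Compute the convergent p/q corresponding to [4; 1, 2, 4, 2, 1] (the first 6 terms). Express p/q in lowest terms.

197/42

Compute successive convergents:
a_0 = 4: 4/1
a_1 = 1: 5/1
a_2 = 2: 14/3
a_3 = 4: 61/13
a_4 = 2: 136/29
a_5 = 1: 197/42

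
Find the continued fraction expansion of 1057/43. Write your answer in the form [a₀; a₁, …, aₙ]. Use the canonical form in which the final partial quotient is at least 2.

[24; 1, 1, 2, 1, 1, 3]

Run the Euclidean algorithm, recording each quotient:
⌊1057/43⌋ = 24, remainder 25
⌊43/25⌋ = 1, remainder 18
⌊25/18⌋ = 1, remainder 7
⌊18/7⌋ = 2, remainder 4
⌊7/4⌋ = 1, remainder 3
⌊4/3⌋ = 1, remainder 1
⌊3/1⌋ = 3, remainder 0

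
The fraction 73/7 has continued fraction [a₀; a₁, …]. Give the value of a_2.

73 = 10·7 + 3, so a_0 = 10
7 = 2·3 + 1, so a_1 = 2
3 = 3·1 + 0, so a_2 = 3

3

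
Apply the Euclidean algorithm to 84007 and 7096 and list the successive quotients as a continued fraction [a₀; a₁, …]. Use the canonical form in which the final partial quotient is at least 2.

84007 ÷ 7096 → quotient 11, remainder 5951
7096 ÷ 5951 → quotient 1, remainder 1145
5951 ÷ 1145 → quotient 5, remainder 226
1145 ÷ 226 → quotient 5, remainder 15
226 ÷ 15 → quotient 15, remainder 1
15 ÷ 1 → quotient 15, remainder 0

[11; 1, 5, 5, 15, 15]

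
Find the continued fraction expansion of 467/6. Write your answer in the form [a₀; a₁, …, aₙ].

[77; 1, 5]

⌊467/6⌋ = 77, remainder 5
⌊6/5⌋ = 1, remainder 1
⌊5/1⌋ = 5, remainder 0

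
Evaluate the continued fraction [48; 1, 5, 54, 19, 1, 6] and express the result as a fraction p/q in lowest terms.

a_0 = 48: 48/1
a_1 = 1: 49/1
a_2 = 5: 293/6
a_3 = 54: 15871/325
a_4 = 19: 301842/6181
a_5 = 1: 317713/6506
a_6 = 6: 2208120/45217

2208120/45217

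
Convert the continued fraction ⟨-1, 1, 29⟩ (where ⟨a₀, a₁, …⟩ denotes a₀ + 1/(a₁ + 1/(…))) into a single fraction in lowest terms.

-1/30

a_0 = -1: -1/1
a_1 = 1: 0/1
a_2 = 29: -1/30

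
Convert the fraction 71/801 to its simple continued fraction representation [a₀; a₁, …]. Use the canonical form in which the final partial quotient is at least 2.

[0; 11, 3, 1, 1, 4, 2]

⌊71/801⌋ = 0, remainder 71
⌊801/71⌋ = 11, remainder 20
⌊71/20⌋ = 3, remainder 11
⌊20/11⌋ = 1, remainder 9
⌊11/9⌋ = 1, remainder 2
⌊9/2⌋ = 4, remainder 1
⌊2/1⌋ = 2, remainder 0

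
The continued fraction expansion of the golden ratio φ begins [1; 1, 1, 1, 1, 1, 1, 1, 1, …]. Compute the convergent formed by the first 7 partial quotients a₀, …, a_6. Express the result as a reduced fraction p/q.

Use the convergent recurrence hₖ = aₖ·hₖ₋₁ + hₖ₋₂ (and likewise for the denominators kₖ):
a_0 = 1: 1/1
a_1 = 1: 2/1
a_2 = 1: 3/2
a_3 = 1: 5/3
a_4 = 1: 8/5
a_5 = 1: 13/8
a_6 = 1: 21/13

21/13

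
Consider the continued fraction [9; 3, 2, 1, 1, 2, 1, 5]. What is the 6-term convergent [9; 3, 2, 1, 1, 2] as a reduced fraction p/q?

a_0 = 9: 9/1
a_1 = 3: 28/3
a_2 = 2: 65/7
a_3 = 1: 93/10
a_4 = 1: 158/17
a_5 = 2: 409/44

409/44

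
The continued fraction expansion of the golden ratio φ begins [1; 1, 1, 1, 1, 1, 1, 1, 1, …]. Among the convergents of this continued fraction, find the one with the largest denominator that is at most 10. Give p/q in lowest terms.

a_0 = 1: 1/1  (≤ bound)
a_1 = 1: 2/1  (≤ bound)
a_2 = 1: 3/2  (≤ bound)
a_3 = 1: 5/3  (≤ bound)
a_4 = 1: 8/5  (≤ bound)
a_5 = 1: 13/8  (≤ bound)
a_6 = 1: 21/13  (> 10, stop)

13/8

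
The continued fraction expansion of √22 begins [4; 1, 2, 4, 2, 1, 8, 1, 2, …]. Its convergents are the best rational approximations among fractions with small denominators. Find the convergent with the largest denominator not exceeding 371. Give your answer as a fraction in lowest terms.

a_0 = 4: 4/1  (≤ bound)
a_1 = 1: 5/1  (≤ bound)
a_2 = 2: 14/3  (≤ bound)
a_3 = 4: 61/13  (≤ bound)
a_4 = 2: 136/29  (≤ bound)
a_5 = 1: 197/42  (≤ bound)
a_6 = 8: 1712/365  (≤ bound)
a_7 = 1: 1909/407  (> 371, stop)

1712/365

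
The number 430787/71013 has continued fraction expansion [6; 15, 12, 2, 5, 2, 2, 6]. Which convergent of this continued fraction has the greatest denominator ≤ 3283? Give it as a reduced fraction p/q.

a_0 = 6: 6/1  (≤ bound)
a_1 = 15: 91/15  (≤ bound)
a_2 = 12: 1098/181  (≤ bound)
a_3 = 2: 2287/377  (≤ bound)
a_4 = 5: 12533/2066  (≤ bound)
a_5 = 2: 27353/4509  (> 3283, stop)

12533/2066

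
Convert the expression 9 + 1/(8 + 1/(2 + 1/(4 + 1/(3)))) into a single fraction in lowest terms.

2234/245

a_0 = 9: 9/1
a_1 = 8: 73/8
a_2 = 2: 155/17
a_3 = 4: 693/76
a_4 = 3: 2234/245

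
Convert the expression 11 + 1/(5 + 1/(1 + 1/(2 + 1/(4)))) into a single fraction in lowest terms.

827/74

a_0 = 11: 11/1
a_1 = 5: 56/5
a_2 = 1: 67/6
a_3 = 2: 190/17
a_4 = 4: 827/74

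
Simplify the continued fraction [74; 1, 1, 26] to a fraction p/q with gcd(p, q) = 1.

3949/53

Start with 26.
1 + 1/(26/1) = 1 + 1/26 = 27/26
1 + 1/(27/26) = 1 + 26/27 = 53/27
74 + 1/(53/27) = 74 + 27/53 = 3949/53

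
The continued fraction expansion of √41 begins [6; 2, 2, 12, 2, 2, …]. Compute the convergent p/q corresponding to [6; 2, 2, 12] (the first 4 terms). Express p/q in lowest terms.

Work from the innermost term outward:
Start with 12.
2 + 1/(12/1) = 2 + 1/12 = 25/12
2 + 1/(25/12) = 2 + 12/25 = 62/25
6 + 1/(62/25) = 6 + 25/62 = 397/62

397/62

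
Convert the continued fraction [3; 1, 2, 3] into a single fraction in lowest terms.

37/10

Collapse the nested fraction from the inside out:
Start with 3.
2 + 1/(3/1) = 2 + 1/3 = 7/3
1 + 1/(7/3) = 1 + 3/7 = 10/7
3 + 1/(10/7) = 3 + 7/10 = 37/10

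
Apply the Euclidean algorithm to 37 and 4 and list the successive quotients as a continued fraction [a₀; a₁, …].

37 ÷ 4 → quotient 9, remainder 1
4 ÷ 1 → quotient 4, remainder 0

[9; 4]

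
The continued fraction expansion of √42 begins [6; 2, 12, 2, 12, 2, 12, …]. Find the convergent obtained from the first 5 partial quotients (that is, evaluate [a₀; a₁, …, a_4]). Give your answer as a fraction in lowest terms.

4206/649

Use the convergent recurrence hₖ = aₖ·hₖ₋₁ + hₖ₋₂ (and likewise for the denominators kₖ):
a_0 = 6: 6/1
a_1 = 2: 13/2
a_2 = 12: 162/25
a_3 = 2: 337/52
a_4 = 12: 4206/649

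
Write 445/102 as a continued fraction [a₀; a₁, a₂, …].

[4; 2, 1, 3, 9]

445 ÷ 102 → quotient 4, remainder 37
102 ÷ 37 → quotient 2, remainder 28
37 ÷ 28 → quotient 1, remainder 9
28 ÷ 9 → quotient 3, remainder 1
9 ÷ 1 → quotient 9, remainder 0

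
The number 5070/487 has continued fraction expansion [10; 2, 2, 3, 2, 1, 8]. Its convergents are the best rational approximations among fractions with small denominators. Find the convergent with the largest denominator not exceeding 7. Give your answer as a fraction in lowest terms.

52/5

List convergents until the denominator exceeds the bound:
a_0 = 10: 10/1  (≤ bound)
a_1 = 2: 21/2  (≤ bound)
a_2 = 2: 52/5  (≤ bound)
a_3 = 3: 177/17  (> 7, stop)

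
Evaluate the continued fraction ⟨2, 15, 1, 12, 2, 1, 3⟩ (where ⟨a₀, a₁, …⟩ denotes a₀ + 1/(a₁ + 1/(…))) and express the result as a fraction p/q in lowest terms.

4829/2341

Start with 3.
1 + 1/(3/1) = 1 + 1/3 = 4/3
2 + 1/(4/3) = 2 + 3/4 = 11/4
12 + 1/(11/4) = 12 + 4/11 = 136/11
1 + 1/(136/11) = 1 + 11/136 = 147/136
15 + 1/(147/136) = 15 + 136/147 = 2341/147
2 + 1/(2341/147) = 2 + 147/2341 = 4829/2341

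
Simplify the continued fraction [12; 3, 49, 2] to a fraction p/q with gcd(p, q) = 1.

3687/299

Start with 2.
49 + 1/(2/1) = 49 + 1/2 = 99/2
3 + 1/(99/2) = 3 + 2/99 = 299/99
12 + 1/(299/99) = 12 + 99/299 = 3687/299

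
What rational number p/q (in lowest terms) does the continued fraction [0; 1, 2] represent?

2/3

a_0 = 0: 0/1
a_1 = 1: 1/1
a_2 = 2: 2/3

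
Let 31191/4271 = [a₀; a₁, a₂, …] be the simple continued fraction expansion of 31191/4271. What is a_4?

31191 = 7·4271 + 1294, so a_0 = 7
4271 = 3·1294 + 389, so a_1 = 3
1294 = 3·389 + 127, so a_2 = 3
389 = 3·127 + 8, so a_3 = 3
127 = 15·8 + 7, so a_4 = 15

15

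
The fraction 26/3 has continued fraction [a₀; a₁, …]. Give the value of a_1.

1

Apply division with remainder until the remainder is 0:
26 ÷ 3 → quotient 8, remainder 2
3 ÷ 2 → quotient 1, remainder 1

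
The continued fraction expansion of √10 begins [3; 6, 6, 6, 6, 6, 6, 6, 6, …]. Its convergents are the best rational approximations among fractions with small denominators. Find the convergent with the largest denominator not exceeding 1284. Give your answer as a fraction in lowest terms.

a_0 = 3: 3/1  (≤ bound)
a_1 = 6: 19/6  (≤ bound)
a_2 = 6: 117/37  (≤ bound)
a_3 = 6: 721/228  (≤ bound)
a_4 = 6: 4443/1405  (> 1284, stop)

721/228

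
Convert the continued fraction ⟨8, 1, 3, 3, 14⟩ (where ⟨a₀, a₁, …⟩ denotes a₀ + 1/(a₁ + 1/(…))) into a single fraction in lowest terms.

1631/186

Work from the innermost term outward:
Start with 14.
3 + 1/(14/1) = 3 + 1/14 = 43/14
3 + 1/(43/14) = 3 + 14/43 = 143/43
1 + 1/(143/43) = 1 + 43/143 = 186/143
8 + 1/(186/143) = 8 + 143/186 = 1631/186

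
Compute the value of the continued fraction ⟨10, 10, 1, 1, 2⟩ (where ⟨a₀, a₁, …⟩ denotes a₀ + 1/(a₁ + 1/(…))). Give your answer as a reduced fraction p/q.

535/53

Start with 2.
1 + 1/(2/1) = 1 + 1/2 = 3/2
1 + 1/(3/2) = 1 + 2/3 = 5/3
10 + 1/(5/3) = 10 + 3/5 = 53/5
10 + 1/(53/5) = 10 + 5/53 = 535/53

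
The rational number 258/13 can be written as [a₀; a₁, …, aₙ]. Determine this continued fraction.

[19; 1, 5, 2]

Apply division with remainder until the remainder is 0:
258 ÷ 13 → quotient 19, remainder 11
13 ÷ 11 → quotient 1, remainder 2
11 ÷ 2 → quotient 5, remainder 1
2 ÷ 1 → quotient 2, remainder 0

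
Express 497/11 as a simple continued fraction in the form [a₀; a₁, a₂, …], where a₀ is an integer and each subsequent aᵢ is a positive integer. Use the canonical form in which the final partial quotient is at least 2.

[45; 5, 2]

497 ÷ 11 → quotient 45, remainder 2
11 ÷ 2 → quotient 5, remainder 1
2 ÷ 1 → quotient 2, remainder 0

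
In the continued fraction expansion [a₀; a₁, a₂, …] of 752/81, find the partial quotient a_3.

⌊752/81⌋ = 9, remainder 23
⌊81/23⌋ = 3, remainder 12
⌊23/12⌋ = 1, remainder 11
⌊12/11⌋ = 1, remainder 1

1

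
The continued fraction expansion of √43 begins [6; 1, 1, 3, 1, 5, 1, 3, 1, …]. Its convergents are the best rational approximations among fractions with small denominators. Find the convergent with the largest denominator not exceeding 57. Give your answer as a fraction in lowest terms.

a_0 = 6: 6/1  (≤ bound)
a_1 = 1: 7/1  (≤ bound)
a_2 = 1: 13/2  (≤ bound)
a_3 = 3: 46/7  (≤ bound)
a_4 = 1: 59/9  (≤ bound)
a_5 = 5: 341/52  (≤ bound)
a_6 = 1: 400/61  (> 57, stop)

341/52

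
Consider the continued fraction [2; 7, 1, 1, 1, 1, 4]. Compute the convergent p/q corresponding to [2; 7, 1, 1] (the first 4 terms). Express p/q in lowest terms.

a_0 = 2: 2/1
a_1 = 7: 15/7
a_2 = 1: 17/8
a_3 = 1: 32/15

32/15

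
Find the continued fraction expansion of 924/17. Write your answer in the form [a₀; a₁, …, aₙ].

[54; 2, 1, 5]

Apply division with remainder until the remainder is 0:
⌊924/17⌋ = 54, remainder 6
⌊17/6⌋ = 2, remainder 5
⌊6/5⌋ = 1, remainder 1
⌊5/1⌋ = 5, remainder 0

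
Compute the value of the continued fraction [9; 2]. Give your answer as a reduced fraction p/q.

19/2

a_0 = 9: 9/1
a_1 = 2: 19/2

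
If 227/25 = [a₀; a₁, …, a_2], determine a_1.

12

Apply division with remainder until the remainder is 0:
227 ÷ 25 → quotient 9, remainder 2
25 ÷ 2 → quotient 12, remainder 1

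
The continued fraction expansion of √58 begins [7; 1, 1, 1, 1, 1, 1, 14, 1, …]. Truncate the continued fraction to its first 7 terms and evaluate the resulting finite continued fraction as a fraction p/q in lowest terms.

99/13

Start with 1.
1 + 1/(1/1) = 1 + 1/1 = 2/1
1 + 1/(2/1) = 1 + 1/2 = 3/2
1 + 1/(3/2) = 1 + 2/3 = 5/3
1 + 1/(5/3) = 1 + 3/5 = 8/5
1 + 1/(8/5) = 1 + 5/8 = 13/8
7 + 1/(13/8) = 7 + 8/13 = 99/13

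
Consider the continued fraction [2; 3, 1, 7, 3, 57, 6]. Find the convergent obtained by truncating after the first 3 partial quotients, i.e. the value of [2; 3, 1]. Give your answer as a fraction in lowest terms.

a_0 = 2: 2/1
a_1 = 3: 7/3
a_2 = 1: 9/4

9/4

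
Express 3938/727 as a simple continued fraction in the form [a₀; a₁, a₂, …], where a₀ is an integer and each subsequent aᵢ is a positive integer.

[5; 2, 2, 1, 1, 60]

⌊3938/727⌋ = 5, remainder 303
⌊727/303⌋ = 2, remainder 121
⌊303/121⌋ = 2, remainder 61
⌊121/61⌋ = 1, remainder 60
⌊61/60⌋ = 1, remainder 1
⌊60/1⌋ = 60, remainder 0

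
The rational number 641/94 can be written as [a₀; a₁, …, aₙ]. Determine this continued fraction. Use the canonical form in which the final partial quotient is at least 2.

641 ÷ 94 → quotient 6, remainder 77
94 ÷ 77 → quotient 1, remainder 17
77 ÷ 17 → quotient 4, remainder 9
17 ÷ 9 → quotient 1, remainder 8
9 ÷ 8 → quotient 1, remainder 1
8 ÷ 1 → quotient 8, remainder 0

[6; 1, 4, 1, 1, 8]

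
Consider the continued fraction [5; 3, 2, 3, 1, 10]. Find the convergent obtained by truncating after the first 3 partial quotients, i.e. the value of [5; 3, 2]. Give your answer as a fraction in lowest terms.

37/7

Start with 2.
3 + 1/(2/1) = 3 + 1/2 = 7/2
5 + 1/(7/2) = 5 + 2/7 = 37/7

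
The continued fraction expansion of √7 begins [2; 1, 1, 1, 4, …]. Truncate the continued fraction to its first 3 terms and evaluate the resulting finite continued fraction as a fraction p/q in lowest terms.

Use the convergent recurrence hₖ = aₖ·hₖ₋₁ + hₖ₋₂ (and likewise for the denominators kₖ):
a_0 = 2: 2/1
a_1 = 1: 3/1
a_2 = 1: 5/2

5/2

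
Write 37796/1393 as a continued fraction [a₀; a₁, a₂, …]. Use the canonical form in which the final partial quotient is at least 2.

37796 = 27·1393 + 185, so a_0 = 27
1393 = 7·185 + 98, so a_1 = 7
185 = 1·98 + 87, so a_2 = 1
98 = 1·87 + 11, so a_3 = 1
87 = 7·11 + 10, so a_4 = 7
11 = 1·10 + 1, so a_5 = 1
10 = 10·1 + 0, so a_6 = 10

[27; 7, 1, 1, 7, 1, 10]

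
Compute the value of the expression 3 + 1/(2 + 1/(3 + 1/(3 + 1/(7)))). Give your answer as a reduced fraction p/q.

Work from the innermost term outward:
Start with 7.
3 + 1/(7/1) = 3 + 1/7 = 22/7
3 + 1/(22/7) = 3 + 7/22 = 73/22
2 + 1/(73/22) = 2 + 22/73 = 168/73
3 + 1/(168/73) = 3 + 73/168 = 577/168

577/168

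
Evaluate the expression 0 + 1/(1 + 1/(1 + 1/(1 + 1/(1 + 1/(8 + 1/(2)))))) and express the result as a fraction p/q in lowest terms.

Compute successive convergents:
a_0 = 0: 0/1
a_1 = 1: 1/1
a_2 = 1: 1/2
a_3 = 1: 2/3
a_4 = 1: 3/5
a_5 = 8: 26/43
a_6 = 2: 55/91

55/91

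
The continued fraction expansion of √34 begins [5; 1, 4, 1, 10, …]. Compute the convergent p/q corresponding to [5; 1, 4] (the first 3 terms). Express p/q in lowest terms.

a_0 = 5: 5/1
a_1 = 1: 6/1
a_2 = 4: 29/5

29/5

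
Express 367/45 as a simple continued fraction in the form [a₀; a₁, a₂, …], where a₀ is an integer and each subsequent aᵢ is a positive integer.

⌊367/45⌋ = 8, remainder 7
⌊45/7⌋ = 6, remainder 3
⌊7/3⌋ = 2, remainder 1
⌊3/1⌋ = 3, remainder 0

[8; 6, 2, 3]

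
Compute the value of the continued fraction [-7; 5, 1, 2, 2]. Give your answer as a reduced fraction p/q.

Build up convergents one term at a time:
a_0 = -7: -7/1
a_1 = 5: -34/5
a_2 = 1: -41/6
a_3 = 2: -116/17
a_4 = 2: -273/40

-273/40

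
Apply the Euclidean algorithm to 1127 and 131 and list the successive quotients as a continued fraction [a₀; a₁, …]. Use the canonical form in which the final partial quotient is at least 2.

[8; 1, 1, 1, 1, 12, 2]

1127 = 8·131 + 79, so a_0 = 8
131 = 1·79 + 52, so a_1 = 1
79 = 1·52 + 27, so a_2 = 1
52 = 1·27 + 25, so a_3 = 1
27 = 1·25 + 2, so a_4 = 1
25 = 12·2 + 1, so a_5 = 12
2 = 2·1 + 0, so a_6 = 2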